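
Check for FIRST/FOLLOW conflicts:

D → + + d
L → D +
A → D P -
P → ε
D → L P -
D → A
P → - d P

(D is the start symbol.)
Yes. P → '-' d P with FOLLOW(P) on { '-' }

A FIRST/FOLLOW conflict occurs when a non-terminal N has a nullable alternative N → β (β ⇒* ε) and another alternative N → α with FIRST(α) ∩ FOLLOW(N) ≠ ∅: on such a lookahead the parser cannot decide between expanding α and letting N vanish via β.

Nullable non-terminals: P.

P: nullable alternative(s) P → ε; FOLLOW(P) = { '-' }
  P → ε: FIRST \ {ε} = { } — this is the only nullable alternative, skip
  P → - d P: FIRST \ {ε} = { '-' } — overlaps FOLLOW(P) on { '-' }: CONFLICT

A, D, L have no nullable alternative, so no FIRST/FOLLOW check is needed there.

So the grammar has 1 FIRST/FOLLOW conflict (marked CONFLICT above).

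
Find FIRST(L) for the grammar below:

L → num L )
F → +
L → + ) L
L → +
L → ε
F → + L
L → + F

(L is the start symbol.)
{ '+', 'num', ε }

To compute FIRST(L), examine every production with L on the left-hand side, reading each right-hand side left to right until a non-nullable symbol is reached.

From L → num L ):
  - num is a terminal: add 'num' and stop
From L → + ) L:
  - '+' is a terminal: add '+' and stop
From L → +:
  - '+' is a terminal: add '+' and stop
From L → ε:
  - ε-production, so ε ∈ FIRST(L)
From L → + F:
  - '+' is a terminal: add '+' and stop

Collecting: FIRST(L) = { '+', 'num', ε }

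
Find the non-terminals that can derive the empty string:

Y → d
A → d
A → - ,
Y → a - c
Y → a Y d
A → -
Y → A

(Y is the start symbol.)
There are no ε-productions, so no non-terminal can derive ε.
No non-terminals are nullable.

Answer: None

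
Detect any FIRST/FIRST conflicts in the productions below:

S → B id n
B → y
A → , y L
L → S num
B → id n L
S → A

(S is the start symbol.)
No FIRST/FIRST conflicts.

A FIRST/FIRST conflict occurs when two productions N → α and N → β for the same non-terminal have FIRST(α) ∩ FIRST(β) ≠ ∅ (with ε ∈ FIRST of a nullable right-hand side, so two nullable alternatives also conflict).

FIRST sets of the non-terminals at (or reachable through a nullable prefix from) the front of some alternative:
  FIRST(B) = { 'id', 'y' }
  FIRST(A) = { ',' }

Productions for S:
  S → B id n: FIRST = { 'id', 'y' }
  S → A: FIRST = { ',' }
Productions for B:
  B → y: FIRST = { 'y' }
  B → id n L: FIRST = { 'id' }
A, L have only one production, so no FIRST/FIRST conflict is possible there.

All alternatives of each non-terminal have pairwise disjoint FIRST sets.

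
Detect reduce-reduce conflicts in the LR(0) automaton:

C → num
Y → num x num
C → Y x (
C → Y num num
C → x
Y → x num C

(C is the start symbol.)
A reduce-reduce conflict occurs when an LR(0) state has two complete items [A → α .] and [B → β .] — both call for a reduction, and with no lookahead the parser cannot choose between them.

Augment with C' → C and build the canonical LR(0) collection (I0 = CLOSURE({[C' → . C]}), then GOTO on every symbol after a dot until no new states appear). It has 13 states:
  I0: { [C → . Y num num], [C → . Y x (], [C → . num], [C → . x], [C' → . C], [Y → . num x num], [Y → . x num C] }  — shift
  I1: { [C' → C .] }  — accept
  I2: { [C → Y . num num], [C → Y . x (] }  — shift
  I3: { [C → num .], [Y → num . x num] }  — shift, reduce
  I4: { [C → x .], [Y → x . num C] }  — shift, reduce
  I5: { [C → . Y num num], [C → . Y x (], [C → . num], [C → . x], [Y → . num x num], [Y → . x num C], [Y → x num . C] }  — shift
  I6: { [Y → x num C .] }  — reduce
  I7: { [Y → num x . num] }  — shift
  I8: { [Y → num x num .] }  — reduce
  I9: { [C → Y num . num] }  — shift
  I10: { [C → Y x . (] }  — shift
  I11: { [C → Y x ( .] }  — reduce
  I12: { [C → Y num num .] }  — reduce

No state contains more than one complete item.

Answer: No reduce-reduce conflicts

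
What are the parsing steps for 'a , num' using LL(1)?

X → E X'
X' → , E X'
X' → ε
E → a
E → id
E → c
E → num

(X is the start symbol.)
LL(1) parsing maintains a stack (initially the start symbol over $) and the input. At each step: if the stack top is a terminal, match it against the current input token; if it is a non-terminal N, replace it with the RHS of M[N, lookahead] (the unique production whose predict set contains the lookahead).

Stack is shown with the top on the left.

Stack     Input      Action
---------------------------
X $       a , num $  output X → E X'
E X' $    a , num $  output E → a
a X' $    a , num $  match 'a'
X' $      , num $    output X' → , E X'
, E X' $  , num $    match ','
E X' $    num $      output E → num
num X' $  num $      match 'num'
X' $      $          output X' → ε
$         $          accept

The string is accepted.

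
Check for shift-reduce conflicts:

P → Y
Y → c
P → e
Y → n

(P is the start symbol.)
No shift-reduce conflicts

A shift-reduce conflict occurs when an LR(0) state has both:
  - a complete (reduce) item [A → α .] (dot at the end), and
  - a shift item [B → β . c γ] (dot before a terminal).

Augment with P' → P and build the canonical LR(0) collection (I0 = CLOSURE({[P' → . P]}), then GOTO on every symbol after a dot until no new states appear). It has 6 states:
  I0: { [P → . Y], [P → . e], [P' → . P], [Y → . c], [Y → . n] }  — shift
  I1: { [P' → P .] }  — accept
  I2: { [P → Y .] }  — reduce
  I3: { [Y → c .] }  — reduce
  I4: { [P → e .] }  — reduce
  I5: { [Y → n .] }  — reduce

No state contains both a complete item and a shift item.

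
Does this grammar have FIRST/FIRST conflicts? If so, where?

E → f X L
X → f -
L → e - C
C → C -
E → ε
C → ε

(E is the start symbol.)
FIRST sets of the non-terminals at (or reachable through a nullable prefix from) the front of some alternative:
  FIRST(C) = { '-', ε }

Productions for E:
  E → f X L: FIRST = { 'f' }
  E → ε: FIRST = { ε }
Productions for C:
  C → C -: FIRST = { '-' }
  C → ε: FIRST = { ε }
X, L have only one production, so no FIRST/FIRST conflict is possible there.

All alternatives of each non-terminal have pairwise disjoint FIRST sets.

Answer: No FIRST/FIRST conflicts.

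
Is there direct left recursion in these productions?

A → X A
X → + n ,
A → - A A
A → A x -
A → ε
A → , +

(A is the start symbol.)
A → X A: starts with X
X → + n ,: starts with '+'
A → - A A: starts with '-'
A → A x -: LEFT RECURSIVE (starts with A)
A → ε: starts with ε
A → , +: starts with ','

The grammar has direct left recursion on: A.

Answer: Yes, A is left-recursive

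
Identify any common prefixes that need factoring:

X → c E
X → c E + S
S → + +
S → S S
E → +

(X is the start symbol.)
Left-factoring is needed when two productions for the same non-terminal
share a common prefix on the right-hand side.

Productions for X:
  X → c E
  X → c E + S
Productions for S:
  S → + +
  S → S S

Found common prefix 'c E' in productions for X

Answer: Yes, X has productions with common prefix 'c E'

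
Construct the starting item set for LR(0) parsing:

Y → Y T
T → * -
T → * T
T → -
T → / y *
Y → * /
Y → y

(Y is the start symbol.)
{ [Y → . * /], [Y → . Y T], [Y → . y], [Y' → . Y] }

First, augment the grammar with Y' → Y
I₀ = CLOSURE({ [Y' → . Y] }):
  [Y' → . Y] has the dot before Y: add [Y → . Y T], [Y → . * /], [Y → . y]
No further items can be added.

I₀ = { [Y → . * /], [Y → . Y T], [Y → . y], [Y' → . Y] }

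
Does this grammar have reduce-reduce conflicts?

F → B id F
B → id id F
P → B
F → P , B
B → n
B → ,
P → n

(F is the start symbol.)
A reduce-reduce conflict occurs when an LR(0) state has two complete items [A → α .] and [B → β .] — both call for a reduction, and with no lookahead the parser cannot choose between them.

Augment with F' → F and build the canonical LR(0) collection (I0 = CLOSURE({[F' → . F]}), then GOTO on every symbol after a dot until no new states appear). It has 14 states:
  I0: { [B → . ,], [B → . id id F], [B → . n], [F → . B id F], [F → . P , B], [F' → . F], [P → . B], [P → . n] }  — shift
  I1: { [B → , .] }  — reduce
  I2: { [F → B . id F], [P → B .] }  — shift, reduce
  I3: { [F' → F .] }  — accept
  I4: { [F → P . , B] }  — shift
  I5: { [B → id . id F] }  — shift
  I6: { [B → n .], [P → n .] }  — 2 reduces
  I7: { [B → . ,], [B → . id id F], [B → . n], [B → id id . F], [F → . B id F], [F → . P , B], [P → . B], [P → . n] }  — shift
  I8: { [B → id id F .] }  — reduce
  I9: { [B → . ,], [B → . id id F], [B → . n], [F → P , . B] }  — shift
  I10: { [F → P , B .] }  — reduce
  I11: { [B → n .] }  — reduce
  I12: { [B → . ,], [B → . id id F], [B → . n], [F → . B id F], [F → . P , B], [F → B id . F], [P → . B], [P → . n] }  — shift
  I13: { [F → B id F .] }  — reduce

I6 contains complete items [B → n .], [P → n .] — reduce-reduce conflict.

Answer: Yes — I6: [B → n .] vs [P → n .]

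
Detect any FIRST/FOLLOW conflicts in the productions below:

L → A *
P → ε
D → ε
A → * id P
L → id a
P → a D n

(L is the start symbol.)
A FIRST/FOLLOW conflict occurs when a non-terminal N has a nullable alternative N → β (β ⇒* ε) and another alternative N → α with FIRST(α) ∩ FOLLOW(N) ≠ ∅: on such a lookahead the parser cannot decide between expanding α and letting N vanish via β.

Nullable non-terminals: D, P.
D has a nullable alternative but only one production, so nothing to check.

P: nullable alternative(s) P → ε; FOLLOW(P) = { '*' }
  P → ε: FIRST \ {ε} = { } — this is the only nullable alternative, skip
  P → a D n: FIRST \ {ε} = { 'a' } — disjoint from FOLLOW(P)

A, L have no nullable alternative, so no FIRST/FOLLOW check is needed there.

No FIRST/FOLLOW conflicts found.

Answer: No FIRST/FOLLOW conflicts.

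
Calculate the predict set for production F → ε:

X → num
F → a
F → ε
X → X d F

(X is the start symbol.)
PREDICT(F → ε) = (FIRST(RHS) \ {ε}) ∪ (FOLLOW(F) if ε ∈ FIRST(RHS), i.e. RHS ⇒* ε)
The right-hand side is ε (FIRST(ε) = { ε }), so the predict set is FOLLOW(F) = { $, 'd' }
PREDICT(F → ε) = { $, 'd' }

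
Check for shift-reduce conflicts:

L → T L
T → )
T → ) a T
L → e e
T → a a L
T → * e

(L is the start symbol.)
Augment with L' → L and build the canonical LR(0) collection (I0 = CLOSURE({[L' → . L]}), then GOTO on every symbol after a dot until no new states appear). It has 14 states:
  I0: { [L → . T L], [L → . e e], [L' → . L], [T → . ) a T], [T → . )], [T → . * e], [T → . a a L] }  — shift
  I1: { [T → ) . a T], [T → ) .] }  — shift, reduce
  I2: { [T → * . e] }  — shift
  I3: { [L' → L .] }  — accept
  I4: { [L → . T L], [L → . e e], [L → T . L], [T → . ) a T], [T → . )], [T → . * e], [T → . a a L] }  — shift
  I5: { [T → a . a L] }  — shift
  I6: { [L → e . e] }  — shift
  I7: { [L → e e .] }  — reduce
  I8: { [L → . T L], [L → . e e], [T → . ) a T], [T → . )], [T → . * e], [T → . a a L], [T → a a . L] }  — shift
  I9: { [T → a a L .] }  — reduce
  I10: { [L → T L .] }  — reduce
  I11: { [T → * e .] }  — reduce
  I12: { [T → ) a . T], [T → . ) a T], [T → . )], [T → . * e], [T → . a a L] }  — shift
  I13: { [T → ) a T .] }  — reduce

I1 contains reduce item [T → ) .] and shift item [T → ) . a T] — shift-reduce conflict.

Answer: Yes — I1: [T → ) .] vs [T → ) . a T]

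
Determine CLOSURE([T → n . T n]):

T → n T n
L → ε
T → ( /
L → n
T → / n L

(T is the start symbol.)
{ [T → . ( /], [T → . / n L], [T → . n T n], [T → n . T n] }

To compute CLOSURE, for each item [A → α.Bβ] where B is a non-terminal, add [B → .γ] for all productions B → γ; repeat for the newly added items until nothing changes.

Start with: [T → n . T n]
  [T → n . T n] has the dot before T: add [T → . n T n], [T → . ( /], [T → . / n L]
No further items can be added.

CLOSURE = { [T → . ( /], [T → . / n L], [T → . n T n], [T → n . T n] }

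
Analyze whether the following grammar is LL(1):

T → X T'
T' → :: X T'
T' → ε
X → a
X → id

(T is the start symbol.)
Relevant sets:
  FOLLOW(T') = { $ }

For T':
  PREDICT(T' → :: X T') = { '::' }
  PREDICT(T' → ε) = { $ }
For X:
  PREDICT(X → a) = { 'a' }
  PREDICT(X → id) = { 'id' }
T has a single production, so nothing to check there.

All predict sets are disjoint. The grammar IS LL(1).

Answer: Yes, the grammar is LL(1).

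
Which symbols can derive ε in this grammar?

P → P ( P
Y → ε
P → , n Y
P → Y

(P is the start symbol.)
A non-terminal is nullable if it can derive ε (the empty string): either it has an ε-production, or it has a production whose right-hand side consists entirely of nullable non-terminals.

ε-productions: Y → ε
So Y is immediately nullable.
P → Y: every symbol on the right is nullable, so P is nullable too.
Every non-terminal is now nullable.
Nullable = { 'P', 'Y' }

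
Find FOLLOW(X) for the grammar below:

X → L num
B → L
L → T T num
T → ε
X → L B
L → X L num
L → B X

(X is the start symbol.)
{ $, 'num' }

X is the start symbol, so $ ∈ FOLLOW(X).
In L → X L num: X is followed by L num, add FIRST(L num) \ {ε} = { 'num' }
In L → B X: X is at the end, add FOLLOW(L)

The FOLLOW sets referred to above (computed the same way, to a fixed point):
  FOLLOW(L) = { $, 'num' }

Taking the union: FOLLOW(X) = { $, 'num' }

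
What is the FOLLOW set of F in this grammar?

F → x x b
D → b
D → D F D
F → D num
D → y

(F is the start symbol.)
{ $, 'b', 'y' }

F is the start symbol, so $ ∈ FOLLOW(F).
In D → D F D: F is followed by D, add FIRST(D) \ {ε} = { 'b', 'y' }

Taking the union: FOLLOW(F) = { $, 'b', 'y' }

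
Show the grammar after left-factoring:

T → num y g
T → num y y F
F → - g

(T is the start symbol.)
Left-factoring transforms A → αβ₁ | αβ₂ into A → αA' and A' → β₁ | β₂
(α is the longest common prefix among the alternatives). Repeat until
no nonterminal has two alternatives with a common prefix.

Round 1: T has alternatives sharing prefix 'num y'. Introduce T': T → num y T'
  Add: T' → g
  Add: T' → y F

No remaining common prefixes — done.

Resulting grammar:
T → num y T'
T' → g
T' → y F
F → - g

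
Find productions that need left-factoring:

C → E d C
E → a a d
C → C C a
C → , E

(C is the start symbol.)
Left-factoring is needed when two productions for the same non-terminal
share a common prefix on the right-hand side.

Productions for C:
  C → E d C
  C → C C a
  C → , E

No common prefixes found.

Answer: No, left-factoring is not needed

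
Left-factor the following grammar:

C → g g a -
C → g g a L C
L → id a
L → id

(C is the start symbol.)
C → g g a C'
C' → -
C' → L C
L → id L'
L' → a
L' → ε

Left-factoring transforms A → αβ₁ | αβ₂ into A → αA' and A' → β₁ | β₂
(α is the longest common prefix among the alternatives). Repeat until
no nonterminal has two alternatives with a common prefix.

Round 1: C has alternatives sharing prefix 'g g a'. Introduce C': C → g g a C'
  Add: C' → -
  Add: C' → L C

Round 2: L has alternatives sharing prefix 'id'. Introduce L': L → id L'
  Add: L' → a
  Add: L' → ε

No remaining common prefixes — done.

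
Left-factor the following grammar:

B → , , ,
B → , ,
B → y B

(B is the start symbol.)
Left-factoring transforms A → αβ₁ | αβ₂ into A → αA' and A' → β₁ | β₂
(α is the longest common prefix among the alternatives). Repeat until
no nonterminal has two alternatives with a common prefix.

Round 1: B has alternatives sharing prefix ', ,'. Introduce B': B → , , B'
  Add: B' → ,
  Add: B' → ε

No remaining common prefixes — done.

Resulting grammar:
B → , , B'
B' → ,
B' → ε
B → y B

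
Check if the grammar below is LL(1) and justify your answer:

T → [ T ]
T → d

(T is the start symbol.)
Yes, the grammar is LL(1).

A grammar is LL(1) if for each non-terminal N with multiple productions, the predict sets of those productions are pairwise disjoint, where PREDICT(N → α) = (FIRST(α) \ {ε}) ∪ (FOLLOW(N) if α ⇒* ε).

For T:
  PREDICT(T → '[' T ']') = { '[' }
  PREDICT(T → d) = { 'd' }

All predict sets are disjoint. The grammar IS LL(1).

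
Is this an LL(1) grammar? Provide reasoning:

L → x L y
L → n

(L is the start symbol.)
Yes, the grammar is LL(1).

For L:
  PREDICT(L → x L y) = { 'x' }
  PREDICT(L → n) = { 'n' }

All predict sets are disjoint. The grammar IS LL(1).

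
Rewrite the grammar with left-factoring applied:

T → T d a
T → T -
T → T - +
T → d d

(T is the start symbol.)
Left-factoring transforms A → αβ₁ | αβ₂ into A → αA' and A' → β₁ | β₂
(α is the longest common prefix among the alternatives). Repeat until
no nonterminal has two alternatives with a common prefix.

Round 1: T has alternatives sharing prefix 'T'. Introduce T': T → T T'
  Add: T' → d a
  Add: T' → -
  Add: T' → - +

Round 2: T' has alternatives sharing prefix '-'. Introduce T'': T' → - T''
  Add: T'' → ε
  Add: T'' → +

No remaining common prefixes — done.

Resulting grammar:
T → T T'
T' → d a
T' → - T''
T'' → ε
T'' → +
T → d d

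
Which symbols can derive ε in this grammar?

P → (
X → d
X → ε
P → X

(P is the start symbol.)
A non-terminal is nullable if it can derive ε (the empty string): either it has an ε-production, or it has a production whose right-hand side consists entirely of nullable non-terminals.

ε-productions: X → ε
So X is immediately nullable.
P → X: every symbol on the right is nullable, so P is nullable too.
Every non-terminal is now nullable.
Nullable = { 'P', 'X' }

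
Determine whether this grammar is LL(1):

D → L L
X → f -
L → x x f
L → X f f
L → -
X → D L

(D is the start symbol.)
Relevant sets:
  FIRST(D) = { '-', 'f', 'x' }
  FIRST(X) = { '-', 'f', 'x' }

For X:
  PREDICT(X → f '-') = { 'f' }
  PREDICT(X → D L) = { '-', 'f', 'x' }
For L:
  PREDICT(L → x x f) = { 'x' }
  PREDICT(L → X f f) = { '-', 'f', 'x' }
  PREDICT(L → '-') = { '-' }
D has a single production, so nothing to check there.

Conflict found: Predict set conflict for X: { 'f' }
The grammar is NOT LL(1).

Answer: No. Predict set conflict for X: { 'f' }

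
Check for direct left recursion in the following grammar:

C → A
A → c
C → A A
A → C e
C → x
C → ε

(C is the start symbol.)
Direct left recursion occurs when N → N α for some non-terminal N (the right-hand side begins with the left-hand side itself).

C → A: starts with A
A → c: starts with c
C → A A: starts with A
A → C e: starts with C
C → x: starts with x
C → ε: starts with ε

No direct left recursion found.

Answer: No direct left recursion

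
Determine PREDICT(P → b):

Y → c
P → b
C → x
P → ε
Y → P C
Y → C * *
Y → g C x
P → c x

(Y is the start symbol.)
{ 'b' }

PREDICT(P → b) = (FIRST(RHS) \ {ε}) ∪ (FOLLOW(P) if ε ∈ FIRST(RHS), i.e. RHS ⇒* ε)
FIRST(b) = { 'b' }
ε ∉ FIRST(b), so FOLLOW(P) is not added.
PREDICT(P → b) = { 'b' }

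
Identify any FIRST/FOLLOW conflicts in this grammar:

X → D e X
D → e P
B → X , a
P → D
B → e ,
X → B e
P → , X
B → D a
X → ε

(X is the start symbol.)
Yes. X → D e X with FOLLOW(X) on { 'e' }; X → B e with FOLLOW(X) on { ',', 'e' }

A FIRST/FOLLOW conflict occurs when a non-terminal N has a nullable alternative N → β (β ⇒* ε) and another alternative N → α with FIRST(α) ∩ FOLLOW(N) ≠ ∅: on such a lookahead the parser cannot decide between expanding α and letting N vanish via β.

Nullable non-terminals: X.
FIRST sets used below: FIRST(D) = { 'e' }, FIRST(B) = { ',', 'e' }

X: nullable alternative(s) X → ε; FOLLOW(X) = { $, ',', 'a', 'e' }
  X → D e X: FIRST \ {ε} = { 'e' } — overlaps FOLLOW(X) on { 'e' }: CONFLICT
  X → B e: FIRST \ {ε} = { ',', 'e' } — overlaps FOLLOW(X) on { ',', 'e' }: CONFLICT
  X → ε: FIRST \ {ε} = { } — this is the only nullable alternative, skip

B, D, P have no nullable alternative, so no FIRST/FOLLOW check is needed there.

So the grammar has 2 FIRST/FOLLOW conflicts (marked CONFLICT above).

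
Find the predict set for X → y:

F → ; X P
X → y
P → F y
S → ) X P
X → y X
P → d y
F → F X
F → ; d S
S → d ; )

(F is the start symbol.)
{ 'y' }

PREDICT(X → y) = (FIRST(RHS) \ {ε}) ∪ (FOLLOW(X) if ε ∈ FIRST(RHS), i.e. RHS ⇒* ε)
FIRST(y) = { 'y' }
ε ∉ FIRST(y), so FOLLOW(X) is not added.
PREDICT(X → y) = { 'y' }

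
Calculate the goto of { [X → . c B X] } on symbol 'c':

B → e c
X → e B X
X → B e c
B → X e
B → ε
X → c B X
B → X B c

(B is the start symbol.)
GOTO(I, 'c') = CLOSURE({ [A → αX.β] : [A → α.Xβ] ∈ I, X = 'c' })

Items with dot before 'c', with the dot advanced:
  [X → . c B X] → [X → c . B X]
Closure of the advanced items:
  [X → c . B X] has the dot before B: add [B → . e c], [B → . X e], [B → .], [B → . X B c]
  [B → . X e] has the dot before X: add [X → . e B X], [X → . B e c], [X → . c B X]

GOTO = { [B → . X B c], [B → . X e], [B → . e c], [B → .], [X → . B e c], [X → . c B X], [X → . e B X], [X → c . B X] }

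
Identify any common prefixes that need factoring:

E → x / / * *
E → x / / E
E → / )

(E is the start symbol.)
Left-factoring is needed when two productions for the same non-terminal
share a common prefix on the right-hand side.

Productions for E:
  E → x / / * *
  E → x / / E
  E → / )

Found common prefix 'x / /' in productions for E

Answer: Yes, E has productions with common prefix 'x / /'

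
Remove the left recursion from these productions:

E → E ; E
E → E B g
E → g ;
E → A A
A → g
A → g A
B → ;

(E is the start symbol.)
E → g ; E'
E → A A E'
E' → ; E E'
E' → B g E'
E' → ε
A → g
A → g A
B → ;

E is directly left-recursive. The standard transformation for
  A → A α₁ | ... | A α_m | β₁ | ... | β_n
is
  A  → β₁ A' | ... | β_n A'
  A' → α₁ A' | ... | α_m A' | ε

E → g ; becomes E → g ; E'
E → A A becomes E → A A E'
E → E ; E becomes E' → ; E E'
E → E B g becomes E' → B g E'
Add E' → ε

Productions for other non-terminals are unchanged:
  A → g
  A → g A
  B → ;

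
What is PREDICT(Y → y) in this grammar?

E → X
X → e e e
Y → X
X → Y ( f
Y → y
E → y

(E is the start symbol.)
PREDICT(Y → y) = (FIRST(RHS) \ {ε}) ∪ (FOLLOW(Y) if ε ∈ FIRST(RHS), i.e. RHS ⇒* ε)
FIRST(y) = { 'y' }
ε ∉ FIRST(y), so FOLLOW(Y) is not added.
PREDICT(Y → y) = { 'y' }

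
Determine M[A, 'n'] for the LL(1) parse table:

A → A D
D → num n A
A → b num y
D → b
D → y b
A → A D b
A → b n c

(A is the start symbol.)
Empty (error entry)

To find M[A, 'n'], we find productions for A where 'n' is in the predict set (PREDICT(N → α) = (FIRST(α) \ {ε}) ∪ (FOLLOW(N) if α ⇒* ε)).

Relevant sets:
  FIRST(A) = { 'b' }

A → A D: PREDICT = { 'b' }
A → b num y: PREDICT = { 'b' }
A → A D b: PREDICT = { 'b' }
A → b n c: PREDICT = { 'b' }

M[A, 'n'] is empty (no production applies)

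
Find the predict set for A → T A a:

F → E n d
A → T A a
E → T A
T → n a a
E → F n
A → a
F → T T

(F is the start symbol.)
PREDICT(A → T A a) = (FIRST(RHS) \ {ε}) ∪ (FOLLOW(A) if ε ∈ FIRST(RHS), i.e. RHS ⇒* ε)
FIRST(T) = { 'n' }
FIRST(T A a) = { 'n' }
ε ∉ FIRST(T A a), so FOLLOW(A) is not added.
PREDICT(A → T A a) = { 'n' }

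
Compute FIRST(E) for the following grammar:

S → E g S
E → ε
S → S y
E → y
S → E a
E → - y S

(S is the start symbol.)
To compute FIRST(E), examine every production with E on the left-hand side, reading each right-hand side left to right until a non-nullable symbol is reached.

From E → ε:
  - ε-production, so ε ∈ FIRST(E)
From E → y:
  - y is a terminal: add 'y' and stop
From E → - y S:
  - '-' is a terminal: add '-' and stop

Collecting: FIRST(E) = { '-', 'y', ε }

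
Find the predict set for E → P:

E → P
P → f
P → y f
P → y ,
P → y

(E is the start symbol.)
{ 'f', 'y' }

PREDICT(E → P) = (FIRST(RHS) \ {ε}) ∪ (FOLLOW(E) if ε ∈ FIRST(RHS), i.e. RHS ⇒* ε)
FIRST(P) = { 'f', 'y' }
FIRST(P) = { 'f', 'y' }
ε ∉ FIRST(P), so FOLLOW(E) is not added.
PREDICT(E → P) = { 'f', 'y' }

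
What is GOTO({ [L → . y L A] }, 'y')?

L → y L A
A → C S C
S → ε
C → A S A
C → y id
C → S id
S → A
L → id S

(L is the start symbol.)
GOTO(I, 'y') = CLOSURE({ [A → αX.β] : [A → α.Xβ] ∈ I, X = 'y' })

Items with dot before 'y', with the dot advanced:
  [L → . y L A] → [L → y . L A]
Closure of the advanced items:
  [L → y . L A] has the dot before L: add [L → . y L A], [L → . id S]

GOTO = { [L → . id S], [L → . y L A], [L → y . L A] }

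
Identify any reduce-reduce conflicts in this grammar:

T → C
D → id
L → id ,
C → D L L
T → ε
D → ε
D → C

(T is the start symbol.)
Yes — I0: [D → .] vs [T → .]; I1: [D → C .] vs [T → C .]

Augment with T' → T and build the canonical LR(0) collection (I0 = CLOSURE({[T' → . T]}), then GOTO on every symbol after a dot until no new states appear). It has 9 states:
  I0: { [C → . D L L], [D → . C], [D → . id], [D → .], [T → . C], [T → .], [T' → . T] }  — shift, 2 reduces
  I1: { [D → C .], [T → C .] }  — 2 reduces
  I2: { [C → D . L L], [L → . id ,] }  — shift
  I3: { [T' → T .] }  — accept
  I4: { [D → id .] }  — reduce
  I5: { [C → D L . L], [L → . id ,] }  — shift
  I6: { [L → id . ,] }  — shift
  I7: { [L → id , .] }  — reduce
  I8: { [C → D L L .] }  — reduce

I0 contains complete items [D → .], [T → .] — reduce-reduce conflict.
I1 contains complete items [D → C .], [T → C .] — reduce-reduce conflict.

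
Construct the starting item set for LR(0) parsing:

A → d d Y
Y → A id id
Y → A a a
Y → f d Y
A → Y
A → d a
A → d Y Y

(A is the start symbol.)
{ [A → . Y], [A → . d Y Y], [A → . d a], [A → . d d Y], [A' → . A], [Y → . A a a], [Y → . A id id], [Y → . f d Y] }

First, augment the grammar with A' → A
I₀ = CLOSURE({ [A' → . A] }):
  [A' → . A] has the dot before A: add [A → . d d Y], [A → . Y], [A → . d a], [A → . d Y Y]
  [A → . Y] has the dot before Y: add [Y → . A id id], [Y → . A a a], [Y → . f d Y]
No further items can be added.

I₀ = { [A → . Y], [A → . d Y Y], [A → . d a], [A → . d d Y], [A' → . A], [Y → . A a a], [Y → . A id id], [Y → . f d Y] }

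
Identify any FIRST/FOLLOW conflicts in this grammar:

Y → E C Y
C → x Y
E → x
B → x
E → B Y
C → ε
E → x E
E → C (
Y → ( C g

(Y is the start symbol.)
A FIRST/FOLLOW conflict occurs when a non-terminal N has a nullable alternative N → β (β ⇒* ε) and another alternative N → α with FIRST(α) ∩ FOLLOW(N) ≠ ∅: on such a lookahead the parser cannot decide between expanding α and letting N vanish via β.

Nullable non-terminals: C.

C: nullable alternative(s) C → ε; FOLLOW(C) = { '(', 'g', 'x' }
  C → x Y: FIRST \ {ε} = { 'x' } — overlaps FOLLOW(C) on { 'x' }: CONFLICT
  C → ε: FIRST \ {ε} = { } — this is the only nullable alternative, skip

B, E, Y have no nullable alternative, so no FIRST/FOLLOW check is needed there.

So the grammar has 1 FIRST/FOLLOW conflict (marked CONFLICT above).

Answer: Yes. C → x Y with FOLLOW(C) on { 'x' }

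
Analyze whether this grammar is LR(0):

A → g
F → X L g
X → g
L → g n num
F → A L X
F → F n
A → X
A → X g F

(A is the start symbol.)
No. Shift-reduce conflict between [A → X .] and [A → X . g F]

A grammar is LR(0) if no state in the canonical LR(0) collection has:
  - both a shift item (dot before a terminal) and a complete item (shift-reduce conflict), or
  - two or more complete items (reduce-reduce conflict; the accept item [A' → A .] counts as a complete item here).

Augment with A' → A and build the canonical LR(0) collection (I0 = CLOSURE({[A' → . A]}), then GOTO on every symbol after a dot until no new states appear). It has 18 states:
  I0: { [A → . X g F], [A → . X], [A → . g], [A' → . A], [X → . g] }  — shift
  I1: { [A' → A .] }  — accept
  I2: { [A → X . g F], [A → X .] }  — shift, reduce
  I3: { [A → g .], [X → g .] }  — 2 reduces
  I4: { [A → . X g F], [A → . X], [A → . g], [A → X g . F], [F → . A L X], [F → . F n], [F → . X L g], [X → . g] }  — shift
  I5: { [F → A . L X], [L → . g n num] }  — shift
  I6: { [A → X g F .], [F → F . n] }  — shift, reduce
  I7: { [A → X . g F], [A → X .], [F → X . L g], [L → . g n num] }  — shift, reduce
  I8: { [F → X L . g] }  — shift
  I9: { [A → . X g F], [A → . X], [A → . g], [A → X g . F], [F → . A L X], [F → . F n], [F → . X L g], [L → g . n num], [X → . g] }  — shift
  I10: { [L → g n . num] }  — shift
  I11: { [L → g n num .] }  — reduce
  I12: { [F → X L g .] }  — reduce
  I13: { [F → F n .] }  — reduce
  I14: { [F → A L . X], [X → . g] }  — shift
  I15: { [L → g . n num] }  — shift
  I16: { [F → A L X .] }  — reduce
  I17: { [X → g .] }  — reduce

Conflict in state I2:
  Shift-reduce conflict between [A → X .] and [A → X . g F]
So the grammar is NOT LR(0).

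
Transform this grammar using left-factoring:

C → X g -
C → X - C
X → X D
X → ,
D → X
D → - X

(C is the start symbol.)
Left-factoring transforms A → αβ₁ | αβ₂ into A → αA' and A' → β₁ | β₂
(α is the longest common prefix among the alternatives). Repeat until
no nonterminal has two alternatives with a common prefix.

Round 1: C has alternatives sharing prefix 'X'. Introduce C': C → X C'
  Add: C' → g -
  Add: C' → - C

No remaining common prefixes — done.

Resulting grammar:
C → X C'
C' → g -
C' → - C
X → X D
X → ,
D → X
D → - X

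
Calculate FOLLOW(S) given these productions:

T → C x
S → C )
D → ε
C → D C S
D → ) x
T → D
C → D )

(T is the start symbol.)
{ ')', 'x' }

To compute FOLLOW(S), find every occurrence of S on a right-hand side N → α S β: add FIRST(β) \ {ε}, and if β is empty or nullable also add FOLLOW(N). Iterate to a fixed point.

In C → D C S: S is at the end, add FOLLOW(C)

The FOLLOW sets referred to above (computed the same way, to a fixed point):
  FOLLOW(C) = { ')', 'x' }

Taking the union: FOLLOW(S) = { ')', 'x' }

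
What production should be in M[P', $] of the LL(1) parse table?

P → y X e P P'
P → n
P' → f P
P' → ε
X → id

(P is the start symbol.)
P' → ε

To find M[P', $], we find productions for P' where $ is in the predict set (PREDICT(N → α) = (FIRST(α) \ {ε}) ∪ (FOLLOW(N) if α ⇒* ε)).

Relevant sets:
  FOLLOW(P') = { $, 'f' }

P' → f P: PREDICT = { 'f' }
P' → ε: PREDICT = { $, 'f' }
  $ is in predict set, so this production goes in M[P', $]

M[P', $] = P' → ε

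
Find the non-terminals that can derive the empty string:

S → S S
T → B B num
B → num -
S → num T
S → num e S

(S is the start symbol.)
None

A non-terminal is nullable if it can derive ε (the empty string): either it has an ε-production, or it has a production whose right-hand side consists entirely of nullable non-terminals.

There are no ε-productions, so no non-terminal can derive ε.
No non-terminals are nullable.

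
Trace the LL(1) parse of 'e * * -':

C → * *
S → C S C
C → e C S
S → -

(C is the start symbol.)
LL(1) parsing maintains a stack (initially the start symbol over $) and the input. At each step: if the stack top is a terminal, match it against the current input token; if it is a non-terminal N, replace it with the RHS of M[N, lookahead] (the unique production whose predict set contains the lookahead).

Stack is shown with the top on the left.

Stack    Input      Action
--------------------------
C $      e * * - $  output C → e C S
e C S $  e * * - $  match 'e'
C S $    * * - $    output C → * *
* * S $  * * - $    match '*'
* S $    * - $      match '*'
S $      - $        output S → -
- $      - $        match '-'
$        $          accept

The string is accepted.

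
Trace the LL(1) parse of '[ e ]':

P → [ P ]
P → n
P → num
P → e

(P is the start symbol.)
Stack is shown with the top on the left.

Stack    Input    Action
------------------------
P $      [ e ] $  output P → [ P ]
[ P ] $  [ e ] $  match '['
P ] $    e ] $    output P → e
e ] $    e ] $    match 'e'
] $      ] $      match ']'
$        $        accept

The string is accepted.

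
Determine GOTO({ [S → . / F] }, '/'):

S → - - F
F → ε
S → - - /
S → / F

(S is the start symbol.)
GOTO(I, '/') = CLOSURE({ [A → αX.β] : [A → α.Xβ] ∈ I, X = '/' })

Items with dot before '/', with the dot advanced:
  [S → . / F] → [S → / . F]
Closure of the advanced items:
  [S → / . F] has the dot before F: add [F → .]

GOTO = { [F → .], [S → / . F] }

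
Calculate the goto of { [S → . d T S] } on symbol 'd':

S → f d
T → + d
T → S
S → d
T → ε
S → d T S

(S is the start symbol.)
GOTO(I, 'd') = CLOSURE({ [A → αX.β] : [A → α.Xβ] ∈ I, X = 'd' })

Items with dot before 'd', with the dot advanced:
  [S → . d T S] → [S → d . T S]
Closure of the advanced items:
  [S → d . T S] has the dot before T: add [T → . + d], [T → . S], [T → .]
  [T → . S] has the dot before S: add [S → . f d], [S → . d], [S → . d T S]

GOTO = { [S → . d T S], [S → . d], [S → . f d], [S → d . T S], [T → . + d], [T → . S], [T → .] }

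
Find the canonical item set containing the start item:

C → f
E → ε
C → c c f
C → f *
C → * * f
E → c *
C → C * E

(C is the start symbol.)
First, augment the grammar with C' → C
I₀ = CLOSURE({ [C' → . C] }):
  [C' → . C] has the dot before C: add [C → . f], [C → . c c f], [C → . f *], [C → . * * f], [C → . C * E]
No further items can be added.

I₀ = { [C → . * * f], [C → . C * E], [C → . c c f], [C → . f *], [C → . f], [C' → . C] }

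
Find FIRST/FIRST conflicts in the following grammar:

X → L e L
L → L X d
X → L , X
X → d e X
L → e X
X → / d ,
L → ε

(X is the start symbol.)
A FIRST/FIRST conflict occurs when two productions N → α and N → β for the same non-terminal have FIRST(α) ∩ FIRST(β) ≠ ∅ (with ε ∈ FIRST of a nullable right-hand side, so two nullable alternatives also conflict).

FIRST sets of the non-terminals at (or reachable through a nullable prefix from) the front of some alternative:
  FIRST(L) = { ',', '/', 'd', 'e', ε }
  FIRST(X) = { ',', '/', 'd', 'e' }

Productions for X:
  X → L e L: FIRST = { ',', '/', 'd', 'e' }
  X → L , X: FIRST = { ',', '/', 'd', 'e' }
  X → d e X: FIRST = { 'd' }
  X → / d ,: FIRST = { '/' }
Productions for L:
  L → L X d: FIRST = { ',', '/', 'd', 'e' }
  L → e X: FIRST = { 'e' }
  L → ε: FIRST = { ε }

Conflict for X: X → L e L and X → L , X
  Overlap: { ',', '/', 'd', 'e' }
Conflict for X: X → L e L and X → d e X
  Overlap: { 'd' }
Conflict for X: X → L e L and X → / d ,
  Overlap: { '/' }
Conflict for X: X → L , X and X → d e X
  Overlap: { 'd' }
Conflict for X: X → L , X and X → / d ,
  Overlap: { '/' }
Conflict for L: L → L X d and L → e X
  Overlap: { 'e' }

Answer: Yes. X → L e L / X → L ',' X on { ',', '/', 'd', 'e' }; X → L e L / X → d e X on { 'd' }; X → L e L / X → '/' d ',' on { '/' }; X → L ',' X / X → d e X on { 'd' }; X → L ',' X / X → '/' d ',' on { '/' }; L → L X d / L → e X on { 'e' }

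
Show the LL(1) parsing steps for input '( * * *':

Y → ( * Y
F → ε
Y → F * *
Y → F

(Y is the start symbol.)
LL(1) parsing maintains a stack (initially the start symbol over $) and the input. At each step: if the stack top is a terminal, match it against the current input token; if it is a non-terminal N, replace it with the RHS of M[N, lookahead] (the unique production whose predict set contains the lookahead).

Stack is shown with the top on the left.

Stack    Input      Action
--------------------------
Y $      ( * * * $  output Y → ( * Y
( * Y $  ( * * * $  match '('
* Y $    * * * $    match '*'
Y $      * * $      output Y → F * *
F * * $  * * $      output F → ε
* * $    * * $      match '*'
* $      * $        match '*'
$        $          accept

The string is accepted.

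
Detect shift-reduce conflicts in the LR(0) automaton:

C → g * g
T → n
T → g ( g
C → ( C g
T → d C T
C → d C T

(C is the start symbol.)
Augment with C' → C and build the canonical LR(0) collection (I0 = CLOSURE({[C' → . C]}), then GOTO on every symbol after a dot until no new states appear). It has 18 states:
  I0: { [C → . ( C g], [C → . d C T], [C → . g * g], [C' → . C] }  — shift
  I1: { [C → ( . C g], [C → . ( C g], [C → . d C T], [C → . g * g] }  — shift
  I2: { [C' → C .] }  — accept
  I3: { [C → . ( C g], [C → . d C T], [C → . g * g], [C → d . C T] }  — shift
  I4: { [C → g . * g] }  — shift
  I5: { [C → g * . g] }  — shift
  I6: { [C → g * g .] }  — reduce
  I7: { [C → d C . T], [T → . d C T], [T → . g ( g], [T → . n] }  — shift
  I8: { [C → d C T .] }  — reduce
  I9: { [C → . ( C g], [C → . d C T], [C → . g * g], [T → d . C T] }  — shift
  I10: { [T → g . ( g] }  — shift
  I11: { [T → n .] }  — reduce
  I12: { [T → g ( . g] }  — shift
  I13: { [T → g ( g .] }  — reduce
  I14: { [T → . d C T], [T → . g ( g], [T → . n], [T → d C . T] }  — shift
  I15: { [T → d C T .] }  — reduce
  I16: { [C → ( C . g] }  — shift
  I17: { [C → ( C g .] }  — reduce

No state contains both a complete item and a shift item.

Answer: No shift-reduce conflicts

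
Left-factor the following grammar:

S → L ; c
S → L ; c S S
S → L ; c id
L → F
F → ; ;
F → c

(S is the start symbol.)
Left-factoring transforms A → αβ₁ | αβ₂ into A → αA' and A' → β₁ | β₂
(α is the longest common prefix among the alternatives). Repeat until
no nonterminal has two alternatives with a common prefix.

Round 1: S has alternatives sharing prefix 'L ; c'. Introduce S': S → L ; c S'
  Add: S' → ε
  Add: S' → S S
  Add: S' → id

No remaining common prefixes — done.

Resulting grammar:
S → L ; c S'
S' → ε
S' → S S
S' → id
L → F
F → ; ;
F → c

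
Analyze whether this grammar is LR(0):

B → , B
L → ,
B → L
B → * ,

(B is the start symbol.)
A grammar is LR(0) if no state in the canonical LR(0) collection has:
  - both a shift item (dot before a terminal) and a complete item (shift-reduce conflict), or
  - two or more complete items (reduce-reduce conflict; the accept item [B' → B .] counts as a complete item here).

Augment with B' → B and build the canonical LR(0) collection (I0 = CLOSURE({[B' → . B]}), then GOTO on every symbol after a dot until no new states appear). It has 7 states:
  I0: { [B → . * ,], [B → . , B], [B → . L], [B' → . B], [L → . ,] }  — shift
  I1: { [B → * . ,] }  — shift
  I2: { [B → , . B], [B → . * ,], [B → . , B], [B → . L], [L → , .], [L → . ,] }  — shift, reduce
  I3: { [B' → B .] }  — accept
  I4: { [B → L .] }  — reduce
  I5: { [B → , B .] }  — reduce
  I6: { [B → * , .] }  — reduce

Conflict in state I2:
  Shift-reduce conflict between [L → , .] and [B → . * ,]
So the grammar is NOT LR(0).

Answer: No. Shift-reduce conflict between [L → , .] and [B → . * ,]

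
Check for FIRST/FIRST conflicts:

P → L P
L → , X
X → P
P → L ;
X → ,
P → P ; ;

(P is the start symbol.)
A FIRST/FIRST conflict occurs when two productions N → α and N → β for the same non-terminal have FIRST(α) ∩ FIRST(β) ≠ ∅ (with ε ∈ FIRST of a nullable right-hand side, so two nullable alternatives also conflict).

FIRST sets of the non-terminals at (or reachable through a nullable prefix from) the front of some alternative:
  FIRST(L) = { ',' }
  FIRST(P) = { ',' }

Productions for P:
  P → L P: FIRST = { ',' }
  P → L ;: FIRST = { ',' }
  P → P ; ;: FIRST = { ',' }
Productions for X:
  X → P: FIRST = { ',' }
  X → ,: FIRST = { ',' }
L has only one production, so no FIRST/FIRST conflict is possible there.

Conflict for P: P → L P and P → L ;
  Overlap: { ',' }
Conflict for P: P → L P and P → P ; ;
  Overlap: { ',' }
Conflict for P: P → L ; and P → P ; ;
  Overlap: { ',' }
Conflict for X: X → P and X → ,
  Overlap: { ',' }

Answer: Yes. P → L P / P → L ';' on { ',' }; P → L P / P → P ';' ';' on { ',' }; P → L ';' / P → P ';' ';' on { ',' }; X → P / X → ',' on { ',' }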